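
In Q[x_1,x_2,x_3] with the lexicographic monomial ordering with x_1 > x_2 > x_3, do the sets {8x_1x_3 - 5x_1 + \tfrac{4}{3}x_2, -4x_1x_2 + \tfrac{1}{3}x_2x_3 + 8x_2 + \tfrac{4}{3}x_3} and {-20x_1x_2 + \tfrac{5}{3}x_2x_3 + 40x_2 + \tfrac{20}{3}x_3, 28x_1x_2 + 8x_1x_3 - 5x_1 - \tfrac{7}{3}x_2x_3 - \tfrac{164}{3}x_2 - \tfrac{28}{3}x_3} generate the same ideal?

Two ideals are equal iff their reduced Gröbner bases coincide (the reduced basis is unique for a fixed ordering).
Buchberger on the first generating set:
f_1 = 8x_1x_3 - 5x_1 + \tfrac{4}{3}x_2, LT = x_1x_3.
f_2 = -4x_1x_2 + \tfrac{1}{3}x_2x_3 + 8x_2 + \tfrac{4}{3}x_3, LT = x_1x_2.

S(f_1,f_2): lcm = x_1x_2x_3. S = -\tfrac{5}{8}x_1x_2 + \tfrac{1}{6}x_2^{2} + \tfrac{1}{12}x_2x_3^{2} + 2x_2x_3 + \tfrac{1}{3}x_3^{2}.
  reduce S modulo (f_1, f_2):
  remainder \tfrac{1}{6}x_2^{2} + \tfrac{1}{12}x_2x_3^{2} + \tfrac{187}{96}x_2x_3 - \tfrac{5}{4}x_2 + \tfrac{1}{3}x_3^{2} - \tfrac{5}{24}x_3 ≠ 0; add g_3 = \tfrac{1}{6}x_2^{2} + \tfrac{1}{12}x_2x_3^{2} + \tfrac{187}{96}x_2x_3 - \tfrac{5}{4}x_2 + \tfrac{1}{3}x_3^{2} - \tfrac{5}{24}x_3 to the basis.

The other S-polynomials (S(f_1,g_3), S(f_2,g_3)) all reduce to 0 modulo the current basis, so we have a Gröbner basis.
Inter-reduce: drop elements whose leading term is divisible by another's, tail-reduce, and make monic.
Reduced Gröbner basis: {x_1x_2 - \tfrac{1}{12}x_2x_3 - 2x_2 - \tfrac{1}{3}x_3, x_1x_3 - \tfrac{5}{8}x_1 + \tfrac{1}{6}x_2, x_2^{2} + \tfrac{1}{2}x_2x_3^{2} + \tfrac{187}{16}x_2x_3 - \tfrac{15}{2}x_2 + 2x_3^{2} - \tfrac{5}{4}x_3}.

Buchberger on the second generating set:
h_1 = -20x_1x_2 + \tfrac{5}{3}x_2x_3 + 40x_2 + \tfrac{20}{3}x_3, LT = x_1x_2.
h_2 = 28x_1x_2 + 8x_1x_3 - 5x_1 - \tfrac{7}{3}x_2x_3 - \tfrac{164}{3}x_2 - \tfrac{28}{3}x_3, LT = x_1x_2.

S(h_1,h_2): lcm = x_1x_2. S = -\tfrac{2}{7}x_1x_3 + \tfrac{5}{28}x_1 - \tfrac{1}{21}x_2.
  reduce S modulo (h_1, h_2):
  remainder -\tfrac{2}{7}x_1x_3 + \tfrac{5}{28}x_1 - \tfrac{1}{21}x_2 ≠ 0; add k_3 = -\tfrac{2}{7}x_1x_3 + \tfrac{5}{28}x_1 - \tfrac{1}{21}x_2 to the basis.

S(h_1,k_3): lcm = x_1x_2x_3. S = \tfrac{5}{8}x_1x_2 - \tfrac{1}{6}x_2^{2} - \tfrac{1}{12}x_2x_3^{2} - 2x_2x_3 - \tfrac{1}{3}x_3^{2}.
  reduce S modulo (h_1, h_2, k_3):
  remainder -\tfrac{1}{6}x_2^{2} - \tfrac{1}{12}x_2x_3^{2} - \tfrac{187}{96}x_2x_3 + \tfrac{5}{4}x_2 - \tfrac{1}{3}x_3^{2} + \tfrac{5}{24}x_3 ≠ 0; add k_4 = -\tfrac{1}{6}x_2^{2} - \tfrac{1}{12}x_2x_3^{2} - \tfrac{187}{96}x_2x_3 + \tfrac{5}{4}x_2 - \tfrac{1}{3}x_3^{2} + \tfrac{5}{24}x_3 to the basis.

The other S-polynomials (S(h_2,k_3), S(h_1,k_4), S(h_2,k_4), S(k_3,k_4)) all reduce to 0 modulo the current basis, so we have a Gröbner basis.
Inter-reduce: drop elements whose leading term is divisible by another's, tail-reduce, and make monic.
Reduced Gröbner basis: {x_1x_2 - \tfrac{1}{12}x_2x_3 - 2x_2 - \tfrac{1}{3}x_3, x_1x_3 - \tfrac{5}{8}x_1 + \tfrac{1}{6}x_2, x_2^{2} + \tfrac{1}{2}x_2x_3^{2} + \tfrac{187}{16}x_2x_3 - \tfrac{15}{2}x_2 + 2x_3^{2} - \tfrac{5}{4}x_3}.

Same reduced basis, so the two generating sets span the same ideal.

Yes, the ideals are equal.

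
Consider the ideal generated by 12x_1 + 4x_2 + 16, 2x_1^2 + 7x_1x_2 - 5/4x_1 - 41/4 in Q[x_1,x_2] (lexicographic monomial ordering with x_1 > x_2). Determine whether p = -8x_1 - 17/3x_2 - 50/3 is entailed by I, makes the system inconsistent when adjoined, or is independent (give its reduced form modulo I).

First compute the reduced Gröbner basis of I by Buchberger's algorithm.
f_1 = 12x_1 + 4x_2 + 16, LT = x_1.
f_2 = 2x_1^2 + 7x_1x_2 - 5/4x_1 - 41/4, LT = x_1^2.

S(f_1,f_2): lcm = x_1^2. S = -19/6x_1x_2 + 47/24x_1 + 41/8.
  leading term x_1x_2: subtract (-19/72x_2)·f_1 from -19/6x_1x_2 + 47/24x_1 + 41/8 → 47/24x_1 + 19/18x_2^2 + 38/9x_2 + 41/8
  leading term x_1: subtract (47/288)·f_1 from 47/24x_1 + 19/18x_2^2 + 38/9x_2 + 41/8 → 19/18x_2^2 + 257/72x_2 + 181/72
  leading term x_2^2: no divisor's leading term divides it; move 19/18x_2^2 to the remainder.
  leading term x_2: no divisor's leading term divides it; move 257/72x_2 to the remainder.
  leading term 1: no divisor's leading term divides it; move 181/72 to the remainder.
  remainder 19/18x_2^2 + 257/72x_2 + 181/72 ≠ 0; add h_3 = 19/18x_2^2 + 257/72x_2 + 181/72 to the basis.

The other S-polynomials (S(f_1,h_3), S(f_2,h_3)) all reduce to 0 modulo the current basis, so we have a Gröbner basis.
Inter-reduce: drop elements whose leading term is divisible by another's, tail-reduce, and make monic.
Reduced Gröbner basis: {x_1 + 1/3x_2 + 4/3, x_2^2 + 257/76x_2 + 181/76}.
Label its elements g_1 = x_1 + 1/3x_2 + 4/3, g_2 = x_2^2 + 257/76x_2 + 181/76.

Reduce p = -8x_1 - 17/3x_2 - 50/3 modulo G:
  leading term x_1: subtract (-8)·g_1 from -8x_1 - 17/3x_2 - 50/3 → -3x_2 - 6
  leading term x_2: no divisor's leading term divides it; move -3x_2 to the remainder.
  leading term 1: no divisor's leading term divides it; move -6 to the remainder.
  normal form = -3x_2 - 6.
The normal form is nonzero, so p ∉ I. Since p minus its normal form lies in I, I + (p) = I + (r) where r = -3x_2 - 6; decide whether this ideal is the whole ring.
Run Buchberger on G together with r (pairs among the g_i already reduce to 0 since G is a Gröbner basis):
g_1 = x_1 + 1/3x_2 + 4/3, LT = x_1.
g_2 = x_2^2 + 257/76x_2 + 181/76, LT = x_2^2.
r = -3x_2 - 6, LT = x_2.

S(g_2,r): lcm = x_2^2. S = 105/76x_2 + 181/76.
  leading term x_2: subtract (-35/76)·r from 105/76x_2 + 181/76 → -29/76
  leading term 1: no divisor's leading term divides it; move -29/76 to the remainder.
  remainder -29/76 ≠ 0; add m_4 = -29/76 to the basis.

The other S-polynomials (S(g_1,g_2), S(g_1,r), S(g_1,m_4), S(g_2,m_4), S(r,m_4)) all reduce to 0 modulo the current basis, so we have a Gröbner basis.
Inter-reduce: drop elements whose leading term is divisible by another's, tail-reduce, and make monic.
Reduced Gröbner basis: {1}.
The reduced Gröbner basis of I + (p) is {1}: the ideal is the whole ring, so the enlarged system has no common solution — adjoining p is inconsistent.

Adjoining -8x_1 - 17/3x_2 - 50/3 makes the ideal the whole ring: the system is inconsistent.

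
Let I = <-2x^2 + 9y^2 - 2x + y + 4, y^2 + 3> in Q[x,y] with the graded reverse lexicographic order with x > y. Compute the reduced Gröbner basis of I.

Buchberger's algorithm terminates because the ascending chain of leading-term ideals stabilizes.

f_1 = -2x^2 + 9y^2 - 2x + y + 4, LT = x^2.
f_2 = y^2 + 3, LT = y^2.

The S-polynomials (S(f_1,f_2)) all reduce to 0 modulo the current basis, so we have a Gröbner basis.

G = {x^2 + x - 1/2y + 23/2, y^2 + 3}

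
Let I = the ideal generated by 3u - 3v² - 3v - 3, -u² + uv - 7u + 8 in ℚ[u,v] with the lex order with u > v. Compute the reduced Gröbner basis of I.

This is the nonlinear analogue of row-reducing a linear system.

f_1 = 3u - 3v² - 3v - 3, LT = u.
f_2 = -u² + uv - 7u + 8, LT = u².

S(f_1,f_2): lcm = u². S = -uv² - 8u + 8.
  leading term uv²: subtract (-⅓v²)·f_1 from -uv² - 8u + 8 → -8u - v⁴ - v³ - v² + 8
  leading term u: subtract (-8/3)·f_1 from -8u - v⁴ - v³ - v² + 8 → -v⁴ - v³ - 9v² - 8v
  leading term v⁴: no divisor's leading term divides it; move -v⁴ to the remainder.
  leading term v³: no divisor's leading term divides it; move -v³ to the remainder.
  leading term v²: no divisor's leading term divides it; move -9v² to the remainder.
  leading term v: no divisor's leading term divides it; move -8v to the remainder.
  remainder -v⁴ - v³ - 9v² - 8v ≠ 0; add g_3 = -v⁴ - v³ - 9v² - 8v to the basis.

The other S-polynomials (S(f_1,g_3), S(f_2,g_3)) all reduce to 0 modulo the current basis, so we have a Gröbner basis.
Inter-reduce: drop elements whose leading term is divisible by another's, tail-reduce, and make monic.

G = {u - v² - v - 1, v⁴ + v³ + 9v² + 8v}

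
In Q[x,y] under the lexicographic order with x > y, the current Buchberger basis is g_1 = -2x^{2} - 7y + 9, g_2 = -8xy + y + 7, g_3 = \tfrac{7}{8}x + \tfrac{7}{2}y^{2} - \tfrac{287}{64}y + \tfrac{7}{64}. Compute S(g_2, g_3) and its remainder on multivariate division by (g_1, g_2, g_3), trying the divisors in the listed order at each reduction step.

lcm(LM(g_2), LM(g_3)) = xy.
S = (lcm/LT(g_2))·g_2 − (lcm/LT(g_3))·g_3 = -4y^{3} + \tfrac{41}{8}y^{2} - \tfrac{1}{4}y - \tfrac{7}{8}.
Reduce S modulo (g_1, g_2, g_3) in that order:
  leading term y^{3}: no divisor's leading term divides it; move -4y^{3} to the remainder.
  leading term y^{2}: no divisor's leading term divides it; move \tfrac{41}{8}y^{2} to the remainder.
  leading term y: no divisor's leading term divides it; move -\tfrac{1}{4}y to the remainder.
  leading term 1: no divisor's leading term divides it; move -\tfrac{7}{8} to the remainder.
The remainder -4y^{3} + \tfrac{41}{8}y^{2} - \tfrac{1}{4}y - \tfrac{7}{8} is nonzero, so it would be added as the next basis element.
This is the inner loop of Buchberger's algorithm — each nonzero remainder becomes a new basis element.

S(g_2, g_3) = -4y^{3} + \tfrac{41}{8}y^{2} - \tfrac{1}{4}y - \tfrac{7}{8}; remainder on division = -4y^{3} + \tfrac{41}{8}y^{2} - \tfrac{1}{4}y - \tfrac{7}{8}.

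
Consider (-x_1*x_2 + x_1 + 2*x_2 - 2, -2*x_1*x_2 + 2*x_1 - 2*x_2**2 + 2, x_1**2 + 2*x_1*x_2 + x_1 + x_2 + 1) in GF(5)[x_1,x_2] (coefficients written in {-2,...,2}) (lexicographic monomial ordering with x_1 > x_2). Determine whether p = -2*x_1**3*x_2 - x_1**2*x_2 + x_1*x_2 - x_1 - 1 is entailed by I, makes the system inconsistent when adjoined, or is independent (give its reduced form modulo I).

-2*x_1**3*x_2 - x_1**2*x_2 + x_1*x_2 - x_1 - 1 is independent of I; its normal form modulo I is -x_1 - 1.

First compute the reduced Gröbner basis of I by Buchberger's algorithm.
f_1 = -x_1*x_2 + x_1 + 2*x_2 - 2, LT = x_1*x_2.
f_2 = -2*x_1*x_2 + 2*x_1 - 2*x_2**2 + 2, LT = x_1*x_2.
f_3 = x_1**2 + 2*x_1*x_2 + x_1 + x_2 + 1, LT = x_1**2.

S(f_1,f_2): lcm = x_1*x_2. S = -x_2**2 - 2*x_2 - 2.
  leading term x_2**2: no divisor's leading term divides it; move -x_2**2 to the remainder.
  leading term x_2: no divisor's leading term divides it; move -2*x_2 to the remainder.
  leading term 1: no divisor's leading term divides it; move -2 to the remainder.
  remainder -x_2**2 - 2*x_2 - 2 ≠ 0; add h_4 = -x_2**2 - 2*x_2 - 2 to the basis.

S(f_1,f_3): lcm = x_1**2*x_2. S = -x_1**2 - 2*x_1*x_2**2 + 2*x_1*x_2 + 2*x_1 - x_2**2 - x_2.
  leading term x_1**2: subtract (-1)·f_3 from -x_1**2 - 2*x_1*x_2**2 + 2*x_1*x_2 + 2*x_1 - x_2**2 - x_2 → -2*x_1*x_2**2 - x_1*x_2 - 2*x_1 - x_2**2 + 1
  leading term x_1*x_2**2: subtract (2*x_2)·f_1 from -2*x_1*x_2**2 - x_1*x_2 - 2*x_1 - x_2**2 + 1 → 2*x_1*x_2 - 2*x_1 - x_2 + 1
  leading term x_1*x_2: subtract (-2)·f_1 from 2*x_1*x_2 - 2*x_1 - x_2 + 1 → -2*x_2 + 2
  leading term x_2: no divisor's leading term divides it; move -2*x_2 to the remainder.
  leading term 1: no divisor's leading term divides it; move 2 to the remainder.
  remainder -2*x_2 + 2 ≠ 0; add h_5 = -2*x_2 + 2 to the basis.

S(f_2,f_3): lcm = x_1**2*x_2. S = -x_1**2 - x_1*x_2**2 - x_1*x_2 - x_1 - x_2**2 - x_2.
  leading term x_1**2: subtract (-1)·f_3 from -x_1**2 - x_1*x_2**2 - x_1*x_2 - x_1 - x_2**2 - x_2 → -x_1*x_2**2 + x_1*x_2 - x_2**2 + 1
  leading term x_1*x_2**2: subtract (x_2)·f_1 from -x_1*x_2**2 + x_1*x_2 - x_2**2 + 1 → 2*x_2**2 + 2*x_2 + 1
  leading term x_2**2: subtract (-2)·h_4 from 2*x_2**2 + 2*x_2 + 1 → -2*x_2 + 2
  leading term x_2: subtract (1)·h_5 from -2*x_2 + 2 → 0
  remainder 0.

S(f_1,h_4): lcm = x_1*x_2**2. S = 2*x_1*x_2 - 2*x_1 - 2*x_2**2 + 2*x_2.
  leading term x_1*x_2: subtract (-2)·f_1 from 2*x_1*x_2 - 2*x_1 - 2*x_2**2 + 2*x_2 → -2*x_2**2 + x_2 + 1
  leading term x_2**2: subtract (2)·h_4 from -2*x_2**2 + x_2 + 1 → 0
  remainder 0.

S(f_2,h_4): lcm = x_1*x_2**2. S = 2*x_1*x_2 - 2*x_1 + x_2**3 - x_2.
  leading term x_1*x_2: subtract (-2)·f_1 from 2*x_1*x_2 - 2*x_1 + x_2**3 - x_2 → x_2**3 - 2*x_2 + 1
  leading term x_2**3: subtract (-x_2)·h_4 from x_2**3 - 2*x_2 + 1 → -2*x_2**2 + x_2 + 1
  leading term x_2**2: subtract (2)·h_4 from -2*x_2**2 + x_2 + 1 → 0
  remainder 0.

S(f_3,h_4): leading monomials are coprime, so the S-polynomial reduces to 0 (Buchberger's first criterion).
S(f_1,h_5): lcm = x_1*x_2. S = -2*x_2 + 2.
  leading term x_2: subtract (1)·h_5 from -2*x_2 + 2 → 0
  remainder 0.

S(f_2,h_5): lcm = x_1*x_2. S = x_2**2 - 1.
  leading term x_2**2: subtract (-1)·h_4 from x_2**2 - 1 → -2*x_2 + 2
  leading term x_2: subtract (1)·h_5 from -2*x_2 + 2 → 0
  remainder 0.

S(f_3,h_5): leading monomials are coprime, so the S-polynomial reduces to 0 (Buchberger's first criterion).
S(h_4,h_5): lcm = x_2**2. S = -2*x_2 + 2.
  leading term x_2: subtract (1)·h_5 from -2*x_2 + 2 → 0
  remainder 0.

Every S-polynomial of the final basis reduces to 0, so we have a Gröbner basis.
Inter-reduce: drop elements whose leading term is divisible by another's, tail-reduce, and make monic.
Reduced Gröbner basis: {x_1**2 - 2*x_1 + 2, x_2 - 1}.
Label its elements g_1 = x_1**2 - 2*x_1 + 2, g_2 = x_2 - 1.

Reduce p = -2*x_1**3*x_2 - x_1**2*x_2 + x_1*x_2 - x_1 - 1 modulo G:
  leading term x_1**3*x_2: subtract (-2*x_1*x_2)·g_1 from -2*x_1**3*x_2 - x_1**2*x_2 + x_1*x_2 - x_1 - 1 → -x_1 - 1
  leading term x_1: no divisor's leading term divides it; move -x_1 to the remainder.
  leading term 1: no divisor's leading term divides it; move -1 to the remainder.
  normal form = -x_1 - 1.
The normal form is nonzero, so p ∉ I. Since p minus its normal form lies in I, I + (p) = I + (r) where r = -x_1 - 1; decide whether this ideal is the whole ring.
Run Buchberger on G together with r (pairs among the g_i already reduce to 0 since G is a Gröbner basis):
g_1 = x_1**2 - 2*x_1 + 2, LT = x_1**2.
g_2 = x_2 - 1, LT = x_2.
r = -x_1 - 1, LT = x_1.

S(g_1,g_2): leading monomials are coprime, so the S-polynomial reduces to 0 (Buchberger's first criterion).
S(g_1,r): lcm = x_1**2. S = 2*x_1 + 2.
  leading term x_1: subtract (-2)·r from 2*x_1 + 2 → 0
  remainder 0.

S(g_2,r): leading monomials are coprime, so the S-polynomial reduces to 0 (Buchberger's first criterion).
Every S-polynomial of the final basis reduces to 0, so we have a Gröbner basis.
Inter-reduce: drop elements whose leading term is divisible by another's, tail-reduce, and make monic.
Reduced Gröbner basis: {x_1 + 1, x_2 - 1}.
The reduced Gröbner basis of I + (p) is {x_1 + 1, x_2 - 1} ≠ {1}, a proper ideal, so the enlarged system stays consistent: p is independent of I, with normal form -x_1 - 1.

Ideal membership is decidable via reduction modulo a Gröbner basis.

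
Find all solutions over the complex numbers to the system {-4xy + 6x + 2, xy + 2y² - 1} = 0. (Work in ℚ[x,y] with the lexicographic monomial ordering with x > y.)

Compute a lex Gröbner basis by Buchberger's algorithm.
f_1 = -4xy + 6x + 2, LT = xy.
f_2 = xy + 2y² - 1, LT = xy.

S(f_1,f_2): lcm = xy. S = -3/2x - 2y² + ½.
  reduce S modulo (f_1, f_2):
  remainder -3/2x - 2y² + ½ ≠ 0; add h_3 = -3/2x - 2y² + ½ to the basis.

S(f_1,h_3): lcm = xy. S = -3/2x - 4/3y³ + ⅓y - ½.
  reduce S modulo (f_1, f_2, h_3):
  remainder -4/3y³ + 2y² + ⅓y - 1 ≠ 0; add h_4 = -4/3y³ + 2y² + ⅓y - 1 to the basis.

The other S-polynomials (S(f_2,h_3), S(f_1,h_4), S(f_2,h_4), S(h_3,h_4)) all reduce to 0 modulo the current basis, so we have a Gröbner basis.
Inter-reduce: drop elements whose leading term is divisible by another's, tail-reduce, and make monic.
Reduced Gröbner basis: {x + 4/3y² - ⅓, y³ - 3/2y² - ¼y + ¾}.

Since the basis is lex-ordered, y³ - 3/2y² - ¼y + ¾ is univariate in y. Its roots are {1, 1/4 - sqrt(13)/4, 1/4 + sqrt(13)/4}. Back-substituting each root into the other basis elements fixes the other coordinates.
  y = 1: the earlier basis element becomes x + 1 = 0, giving x = -1 — point (-1, 1).
  y = 1/4 - sqrt(13)/4: the earlier basis element becomes x - sqrt(13)/6 + 5/6 = 0, giving x = -5/6 + sqrt(13)/6 — point (-5/6 + sqrt(13)/6, 1/4 - sqrt(13)/4).
  y = 1/4 + sqrt(13)/4: the earlier basis element becomes x + sqrt(13)/6 + 5/6 = 0, giving x = -5/6 - sqrt(13)/6 — point (-5/6 - sqrt(13)/6, 1/4 + sqrt(13)/4).

{(-1, 1), (-5/6 + sqrt(13)/6, 1/4 - sqrt(13)/4), (-5/6 - sqrt(13)/6, 1/4 + sqrt(13)/4)}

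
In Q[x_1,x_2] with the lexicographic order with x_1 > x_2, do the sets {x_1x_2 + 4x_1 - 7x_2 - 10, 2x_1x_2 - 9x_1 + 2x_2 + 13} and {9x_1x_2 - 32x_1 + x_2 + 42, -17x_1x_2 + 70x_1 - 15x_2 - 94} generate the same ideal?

Equality of ideals is decidable: compute both reduced Gröbner bases (unique for the ordering) and check whether they agree.
Buchberger on the first generating set:
f_1 = x_1x_2 + 4x_1 - 7x_2 - 10, LT = x_1x_2.
f_2 = 2x_1x_2 - 9x_1 + 2x_2 + 13, LT = x_1x_2.

S(f_1,f_2): lcm = x_1x_2. S = 17/2x_1 - 8x_2 - 33/2.
  leading term x_1: no divisor's leading term divides it; move 17/2x_1 to the remainder.
  leading term x_2: no divisor's leading term divides it; move -8x_2 to the remainder.
  leading term 1: no divisor's leading term divides it; move -33/2 to the remainder.
  remainder 17/2x_1 - 8x_2 - 33/2 ≠ 0; add g_3 = 17/2x_1 - 8x_2 - 33/2 to the basis.

S(f_1,g_3): lcm = x_1x_2. S = 4x_1 + 16/17x_2^2 - 86/17x_2 - 10.
  leading term x_1: subtract (8/17)·g_3 from 4x_1 + 16/17x_2^2 - 86/17x_2 - 10 → 16/17x_2^2 - 22/17x_2 - 38/17
  leading term x_2^2: no divisor's leading term divides it; move 16/17x_2^2 to the remainder.
  leading term x_2: no divisor's leading term divides it; move -22/17x_2 to the remainder.
  leading term 1: no divisor's leading term divides it; move -38/17 to the remainder.
  remainder 16/17x_2^2 - 22/17x_2 - 38/17 ≠ 0; add g_4 = 16/17x_2^2 - 22/17x_2 - 38/17 to the basis.

S(f_2,g_3): lcm = x_1x_2. S = -9/2x_1 + 16/17x_2^2 + 50/17x_2 + 13/2.
  leading term x_1: subtract (-9/17)·g_3 from -9/2x_1 + 16/17x_2^2 + 50/17x_2 + 13/2 → 16/17x_2^2 - 22/17x_2 - 38/17
  leading term x_2^2: subtract (1)·g_4 from 16/17x_2^2 - 22/17x_2 - 38/17 → 0
  remainder 0.

S(f_1,g_4): lcm = x_1x_2^2. S = 43/8x_1x_2 + 19/8x_1 - 7x_2^2 - 10x_2.
  leading term x_1x_2: subtract (43/8)·f_1 from 43/8x_1x_2 + 19/8x_1 - 7x_2^2 - 10x_2 → -153/8x_1 - 7x_2^2 + 221/8x_2 + 215/4
  leading term x_1: subtract (-9/4)·g_3 from -153/8x_1 - 7x_2^2 + 221/8x_2 + 215/4 → -7x_2^2 + 77/8x_2 + 133/8
  leading term x_2^2: subtract (-119/16)·g_4 from -7x_2^2 + 77/8x_2 + 133/8 → 0
  remainder 0.

S(f_2,g_4): lcm = x_1x_2^2. S = -25/8x_1x_2 + 19/8x_1 + x_2^2 + 13/2x_2.
  leading term x_1x_2: subtract (-25/8)·f_1 from -25/8x_1x_2 + 19/8x_1 + x_2^2 + 13/2x_2 → 119/8x_1 + x_2^2 - 123/8x_2 - 125/4
  leading term x_1: subtract (7/4)·g_3 from 119/8x_1 + x_2^2 - 123/8x_2 - 125/4 → x_2^2 - 11/8x_2 - 19/8
  leading term x_2^2: subtract (17/16)·g_4 from x_2^2 - 11/8x_2 - 19/8 → 0
  remainder 0.

S(g_3,g_4): leading monomials are coprime, so the S-polynomial reduces to 0 (Buchberger's first criterion).
Every S-polynomial of the final basis reduces to 0, so we have a Gröbner basis.
Inter-reduce: drop elements whose leading term is divisible by another's, tail-reduce, and make monic.
Reduced Gröbner basis: {x_1 - 16/17x_2 - 33/17, x_2^2 - 11/8x_2 - 19/8}.

Buchberger on the second generating set:
h_1 = 9x_1x_2 - 32x_1 + x_2 + 42, LT = x_1x_2.
h_2 = -17x_1x_2 + 70x_1 - 15x_2 - 94, LT = x_1x_2.

S(h_1,h_2): lcm = x_1x_2. S = 86/153x_1 - 118/153x_2 - 44/51.
  leading term x_1: no divisor's leading term divides it; move 86/153x_1 to the remainder.
  leading term x_2: no divisor's leading term divides it; move -118/153x_2 to the remainder.
  leading term 1: no divisor's leading term divides it; move -44/51 to the remainder.
  remainder 86/153x_1 - 118/153x_2 - 44/51 ≠ 0; add k_3 = 86/153x_1 - 118/153x_2 - 44/51 to the basis.

S(h_1,k_3): lcm = x_1x_2. S = -32/9x_1 + 59/43x_2^2 + 637/387x_2 + 14/3.
  leading term x_1: subtract (-272/43)·k_3 from -32/9x_1 + 59/43x_2^2 + 637/387x_2 + 14/3 → 59/43x_2^2 - 139/43x_2 - 34/43
  leading term x_2^2: no divisor's leading term divides it; move 59/43x_2^2 to the remainder.
  leading term x_2: no divisor's leading term divides it; move -139/43x_2 to the remainder.
  leading term 1: no divisor's leading term divides it; move -34/43 to the remainder.
  remainder 59/43x_2^2 - 139/43x_2 - 34/43 ≠ 0; add k_4 = 59/43x_2^2 - 139/43x_2 - 34/43 to the basis.

S(h_2,k_3): lcm = x_1x_2. S = -70/17x_1 + 59/43x_2^2 + 1767/731x_2 + 94/17.
  leading term x_1: subtract (-315/43)·k_3 from -70/17x_1 + 59/43x_2^2 + 1767/731x_2 + 94/17 → 59/43x_2^2 - 139/43x_2 - 34/43
  leading term x_2^2: subtract (1)·k_4 from 59/43x_2^2 - 139/43x_2 - 34/43 → 0
  remainder 0.

S(h_1,k_4): lcm = x_1x_2^2. S = -637/531x_1x_2 + 34/59x_1 + 1/9x_2^2 + 14/3x_2.
  leading term x_1x_2: subtract (-637/4779)·h_1 from -637/531x_1x_2 + 34/59x_1 + 1/9x_2^2 + 14/3x_2 → -17630/4779x_1 + 1/9x_2^2 + 22939/4779x_2 + 8918/1593
  leading term x_1: subtract (-3485/531)·k_3 from -17630/4779x_1 + 1/9x_2^2 + 22939/4779x_2 + 8918/1593 → 1/9x_2^2 - 139/531x_2 - 34/531
  leading term x_2^2: subtract (43/531)·k_4 from 1/9x_2^2 - 139/531x_2 - 34/531 → 0
  remainder 0.

S(h_2,k_4): lcm = x_1x_2^2. S = -1767/1003x_1x_2 + 34/59x_1 + 15/17x_2^2 + 94/17x_2.
  leading term x_1x_2: subtract (-589/3009)·h_1 from -1767/1003x_1x_2 + 34/59x_1 + 15/17x_2^2 + 94/17x_2 → -17114/3009x_1 + 15/17x_2^2 + 17227/3009x_2 + 8246/1003
  leading term x_1: subtract (-597/59)·k_3 from -17114/3009x_1 + 15/17x_2^2 + 17227/3009x_2 + 8246/1003 → 15/17x_2^2 - 2085/1003x_2 - 30/59
  leading term x_2^2: subtract (645/1003)·k_4 from 15/17x_2^2 - 2085/1003x_2 - 30/59 → 0
  remainder 0.

S(k_3,k_4): leading monomials are coprime, so the S-polynomial reduces to 0 (Buchberger's first criterion).
Every S-polynomial of the final basis reduces to 0, so we have a Gröbner basis.
Inter-reduce: drop elements whose leading term is divisible by another's, tail-reduce, and make monic.
Reduced Gröbner basis: {x_1 - 59/43x_2 - 66/43, x_2^2 - 139/59x_2 - 34/59}.

The bases are distinct; the ideals are different.
The choice of monomial ordering does not affect the verdict — as long as both bases are computed under the same ordering, their equality decides ideal equality.

No, the ideals differ.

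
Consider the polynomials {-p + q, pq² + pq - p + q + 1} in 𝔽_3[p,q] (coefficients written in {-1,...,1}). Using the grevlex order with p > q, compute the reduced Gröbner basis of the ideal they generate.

f_1 = -p + q, LT = p.
f_2 = pq² + pq - p + q + 1, LT = pq².

S(f_1,f_2): lcm = pq². S = -q³ - pq + p - q - 1.
  leading term q³: no divisor's leading term divides it; move -q³ to the remainder.
  leading term pq: subtract (q)·f_1 from -pq + p - q - 1 → -q² + p - q - 1
  leading term q²: no divisor's leading term divides it; move -q² to the remainder.
  leading term p: subtract (-1)·f_1 from p - q - 1 → -1
  leading term 1: no divisor's leading term divides it; move -1 to the remainder.
  remainder -q³ - q² - 1 ≠ 0; add g_3 = -q³ - q² - 1 to the basis.

The other S-polynomials (S(f_1,g_3), S(f_2,g_3)) all reduce to 0 modulo the current basis, so we have a Gröbner basis.
Inter-reduce: drop elements whose leading term is divisible by another's, tail-reduce, and make monic.

G = {q³ + q² + 1, p - q}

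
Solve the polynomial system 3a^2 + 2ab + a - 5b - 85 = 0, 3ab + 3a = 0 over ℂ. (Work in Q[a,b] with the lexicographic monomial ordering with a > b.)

{(0, -17), (-5, -1), (16/3, -1)}

Compute a lex Gröbner basis by Buchberger's algorithm.
f_1 = 3a^2 + 2ab + a - 5b - 85, LT = a^2.
f_2 = 3ab + 3a, LT = ab.

S(f_1,f_2): lcm = a^2b. S = -a^2 + 2/3ab^2 + 1/3ab - 5/3b^2 - 85/3b.
  reduce S modulo (f_1, f_2):
  remainder -5/3b^2 - 30b - 85/3 ≠ 0; add h_3 = -5/3b^2 - 30b - 85/3 to the basis.

The other S-polynomials (S(f_1,h_3), S(f_2,h_3)) all reduce to 0 modulo the current basis, so we have a Gröbner basis.
Inter-reduce: drop elements whose leading term is divisible by another's, tail-reduce, and make monic.
Reduced Gröbner basis: {a^2 - 1/3a - 5/3b - 85/3, ab + a, b^2 + 18b + 17}.

Since the basis is lex-ordered, b^2 + 18b + 17 is univariate in b. Its roots are {-17, -1}. Back-substituting each root into the other basis elements fixes the other coordinates.
  b = -17: the earlier basis elements become a^2 - 1/3a = 0; -16a = 0, giving a = 0 — point (0, -17).
  b = -1: the earlier basis element becomes a^2 - 1/3a - 80/3 = 0, giving a = -5, 16/3 — points (-5, -1), (16/3, -1).
Zero-dimensionality of the ideal guarantees finitely many solutions over ℂ.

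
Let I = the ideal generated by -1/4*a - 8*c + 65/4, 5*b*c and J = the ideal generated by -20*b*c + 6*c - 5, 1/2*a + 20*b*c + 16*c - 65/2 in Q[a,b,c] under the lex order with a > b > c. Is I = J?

Equality of ideals is decidable: compute both reduced Gröbner bases (unique for the ordering) and check whether they agree.
Buchberger on the first generating set:
f_1 = -1/4*a - 8*c + 65/4, LT = a.
f_2 = 5*b*c, LT = b*c.

The S-polynomials (S(f_1,f_2)) all reduce to 0 modulo the current basis, so we have a Gröbner basis.
Inter-reduce: drop elements whose leading term is divisible by another's, tail-reduce, and make monic.
Reduced Gröbner basis: {a + 32*c - 65, b*c}.

Buchberger on the second generating set:
h_1 = -20*b*c + 6*c - 5, LT = b*c.
h_2 = 1/2*a + 20*b*c + 16*c - 65/2, LT = a.

The S-polynomials (S(h_1,h_2)) all reduce to 0 modulo the current basis, so we have a Gröbner basis.
Inter-reduce: drop elements whose leading term is divisible by another's, tail-reduce, and make monic.
Reduced Gröbner basis: {a + 44*c - 75, b*c - 3/10*c + 1/4}.

These differ, so the ideals are not equal.
The choice of monomial ordering does not affect the verdict — as long as both bases are computed under the same ordering, their equality decides ideal equality.

No, the ideals differ.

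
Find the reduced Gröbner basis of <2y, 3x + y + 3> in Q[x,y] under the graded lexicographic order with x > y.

G = {x + 1, y}

f_1 = 2y, LT = y.
f_2 = 3x + y + 3, LT = x.

The S-polynomials (S(f_1,f_2)) all reduce to 0 modulo the current basis, so we have a Gröbner basis.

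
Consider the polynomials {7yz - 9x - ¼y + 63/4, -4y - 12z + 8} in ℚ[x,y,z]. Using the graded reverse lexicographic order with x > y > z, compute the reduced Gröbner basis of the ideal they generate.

G = {z² + 3/7x - 59/84z - 61/84, y + 3z - 2}

f_1 = 7yz - 9x - ¼y + 63/4, LT = yz.
f_2 = -4y - 12z + 8, LT = y.

S(f_1,f_2): lcm = yz. S = -3z² - 9/7x - 1/28y + 2z + 9/4.
  leading term z²: no divisor's leading term divides it; move -3z² to the remainder.
  leading term x: no divisor's leading term divides it; move -9/7x to the remainder.
  leading term y: subtract (1/112)·f_2 from -1/28y + 2z + 9/4 → 59/28z + 61/28
  leading term z: no divisor's leading term divides it; move 59/28z to the remainder.
  leading term 1: no divisor's leading term divides it; move 61/28 to the remainder.
  remainder -3z² - 9/7x + 59/28z + 61/28 ≠ 0; add g_3 = -3z² - 9/7x + 59/28z + 61/28 to the basis.

S(f_1,g_3): lcm = yz². S = -3/7xy - 9/7xz + ⅔yz + 61/84y + 9/4z.
  leading term xy: subtract (3/28x)·f_2 from -3/7xy - 9/7xz + ⅔yz + 61/84y + 9/4z → ⅔yz - 6/7x + 61/84y + 9/4z
  leading term yz: subtract (2/21)·f_1 from ⅔yz - 6/7x + 61/84y + 9/4z → ¾y + 9/4z - 3/2
  leading term y: subtract (-3/16)·f_2 from ¾y + 9/4z - 3/2 → 0
  remainder 0.

S(f_2,g_3): leading monomials are coprime, so the S-polynomial reduces to 0 (Buchberger's first criterion).
Every S-polynomial of the final basis reduces to 0, so we have a Gröbner basis.
Inter-reduce: drop elements whose leading term is divisible by another's, tail-reduce, and make monic.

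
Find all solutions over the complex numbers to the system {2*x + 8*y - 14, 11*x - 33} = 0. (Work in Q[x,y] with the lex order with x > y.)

Compute a lex Gröbner basis by Buchberger's algorithm.
f_1 = 2*x + 8*y - 14, LT = x.
f_2 = 11*x - 33, LT = x.

S(f_1,f_2): lcm = x. S = 4*y - 4.
  reduce S modulo (f_1, f_2):
  remainder 4*y - 4 ≠ 0; add h_3 = 4*y - 4 to the basis.

The other S-polynomials (S(f_1,h_3), S(f_2,h_3)) all reduce to 0 modulo the current basis, so we have a Gröbner basis.
Inter-reduce: drop elements whose leading term is divisible by another's, tail-reduce, and make monic.
Reduced Gröbner basis: {x - 3, y - 1}.

The lex basis is triangular: the last element involves only y. Solving y - 1 = 0 gives y ∈ {1}; substituting each value into the earlier elements determines the remaining variables.
  y = 1: the earlier basis element becomes x - 3 = 0, giving x = 3 — point (3, 1).

{(3, 1)}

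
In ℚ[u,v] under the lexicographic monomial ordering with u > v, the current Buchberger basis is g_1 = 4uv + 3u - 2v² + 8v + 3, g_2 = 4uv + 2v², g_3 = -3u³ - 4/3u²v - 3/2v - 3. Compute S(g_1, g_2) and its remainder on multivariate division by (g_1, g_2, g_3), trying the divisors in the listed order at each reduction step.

lcm(LM(g_1), LM(g_2)) = uv.
S = (lcm/LT(g_1))·g_1 − (lcm/LT(g_2))·g_2 = ¾u - v² + 2v + ¾.
Reduce S modulo (g_1, g_2, g_3) in that order:
  leading term u: no divisor's leading term divides it; move ¾u to the remainder.
  leading term v²: no divisor's leading term divides it; move -v² to the remainder.
  leading term v: no divisor's leading term divides it; move 2v to the remainder.
  leading term 1: no divisor's leading term divides it; move ¾ to the remainder.
The remainder ¾u - v² + 2v + ¾ is nonzero, so it would be added as the next basis element.

S(g_1, g_2) = ¾u - v² + 2v + ¾; remainder on division = ¾u - v² + 2v + ¾.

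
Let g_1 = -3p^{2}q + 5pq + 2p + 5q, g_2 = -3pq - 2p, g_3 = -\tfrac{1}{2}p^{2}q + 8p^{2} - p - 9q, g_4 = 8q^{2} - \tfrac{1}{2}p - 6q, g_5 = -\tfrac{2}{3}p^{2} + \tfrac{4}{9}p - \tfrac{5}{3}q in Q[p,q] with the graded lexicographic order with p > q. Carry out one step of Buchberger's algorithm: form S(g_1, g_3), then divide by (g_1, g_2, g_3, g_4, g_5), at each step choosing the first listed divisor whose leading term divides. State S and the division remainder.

lcm(LM(g_1), LM(g_3)) = p^{2}q.
S = (lcm/LT(g_1))·g_1 − (lcm/LT(g_3))·g_3 = 16p^{2} - \tfrac{5}{3}pq - \tfrac{8}{3}p - \tfrac{59}{3}q.
Reduce S modulo (g_1, g_2, g_3, g_4, g_5) in that order:
  leading term p^{2}: subtract (-24)·g_5 from 16p^{2} - \tfrac{5}{3}pq - \tfrac{8}{3}p - \tfrac{59}{3}q → -\tfrac{5}{3}pq + 8p - \tfrac{179}{3}q
  leading term pq: subtract (\tfrac{5}{9})·g_2 from -\tfrac{5}{3}pq + 8p - \tfrac{179}{3}q → \tfrac{82}{9}p - \tfrac{179}{3}q
  leading term p: no divisor's leading term divides it; move \tfrac{82}{9}p to the remainder.
  leading term q: no divisor's leading term divides it; move -\tfrac{179}{3}q to the remainder.
The remainder \tfrac{82}{9}p - \tfrac{179}{3}q is nonzero, so it would be added as the next basis element.

S(g_1, g_3) = 16p^{2} - \tfrac{5}{3}pq - \tfrac{8}{3}p - \tfrac{59}{3}q; remainder on division = \tfrac{82}{9}p - \tfrac{179}{3}q.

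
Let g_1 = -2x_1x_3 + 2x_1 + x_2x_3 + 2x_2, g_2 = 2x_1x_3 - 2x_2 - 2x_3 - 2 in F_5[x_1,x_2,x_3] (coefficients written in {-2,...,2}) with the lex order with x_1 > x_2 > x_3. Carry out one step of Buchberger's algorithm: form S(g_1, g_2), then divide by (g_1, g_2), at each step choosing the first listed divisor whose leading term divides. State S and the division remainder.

lcm(LM(g_1), LM(g_2)) = x_1x_3.
S = (lcm/LT(g_1))·g_1 − (lcm/LT(g_2))·g_2 = -x_1 + 2x_2x_3 + x_3 + 1.
Reduce S modulo (g_1, g_2) in that order:
  leading term x_1: no divisor's leading term divides it; move -x_1 to the remainder.
  leading term x_2x_3: no divisor's leading term divides it; move 2x_2x_3 to the remainder.
  leading term x_3: no divisor's leading term divides it; move x_3 to the remainder.
  leading term 1: no divisor's leading term divides it; move 1 to the remainder.
The remainder -x_1 + 2x_2x_3 + x_3 + 1 is nonzero, so it would be added as the next basis element.
An S-polynomial is built so that the two leading terms cancel; whether anything survives reduction is exactly the Gröbner-basis criterion.

S(g_1, g_2) = -x_1 + 2x_2x_3 + x_3 + 1; remainder on division = -x_1 + 2x_2x_3 + x_3 + 1.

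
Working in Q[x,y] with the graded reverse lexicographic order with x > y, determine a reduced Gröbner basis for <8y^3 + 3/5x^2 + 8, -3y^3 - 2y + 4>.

G = {y^3 + 2/3y - 4/3, x^2 - 80/9y + 280/9}

f_1 = 8y^3 + 3/5x^2 + 8, LT = y^3.
f_2 = -3y^3 - 2y + 4, LT = y^3.

S(f_1,f_2): lcm = y^3. S = 3/40x^2 - 2/3y + 7/3.
  reduce S modulo (f_1, f_2):
  remainder 3/40x^2 - 2/3y + 7/3 ≠ 0; add g_3 = 3/40x^2 - 2/3y + 7/3 to the basis.

The other S-polynomials (S(f_1,g_3), S(f_2,g_3)) all reduce to 0 modulo the current basis, so we have a Gröbner basis.
Inter-reduce: drop elements whose leading term is divisible by another's, tail-reduce, and make monic.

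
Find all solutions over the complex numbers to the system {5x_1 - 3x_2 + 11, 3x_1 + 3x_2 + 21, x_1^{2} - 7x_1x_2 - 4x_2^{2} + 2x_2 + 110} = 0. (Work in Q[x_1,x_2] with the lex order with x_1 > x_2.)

{(-4, -3)}

Compute a lex Gröbner basis by Buchberger's algorithm.
f_1 = 5x_1 - 3x_2 + 11, LT = x_1.
f_2 = 3x_1 + 3x_2 + 21, LT = x_1.
f_3 = x_1^{2} - 7x_1x_2 - 4x_2^{2} + 2x_2 + 110, LT = x_1^{2}.

S(f_1,f_2): lcm = x_1. S = -\tfrac{8}{5}x_2 - \tfrac{24}{5}.
  reduce S modulo (f_1, f_2, f_3):
  remainder -\tfrac{8}{5}x_2 - \tfrac{24}{5} ≠ 0; add h_4 = -\tfrac{8}{5}x_2 - \tfrac{24}{5} to the basis.

The other S-polynomials (S(f_1,f_3), S(f_2,f_3), S(f_1,h_4), S(f_2,h_4), S(f_3,h_4)) all reduce to 0 modulo the current basis, so we have a Gröbner basis.
Inter-reduce: drop elements whose leading term is divisible by another's, tail-reduce, and make monic.
Reduced Gröbner basis: {x_1 + 4, x_2 + 3}.

Elimination: the polynomial x_2 + 3 lies in the elimination ideal for x_2, so x_2 ∈ {-3}. For each such x_2, the remaining basis elements (now univariate) give the rest of the solution.
  x_2 = -3: the earlier basis element becomes x_1 + 4 = 0, giving x_1 = -4 — point (-4, -3).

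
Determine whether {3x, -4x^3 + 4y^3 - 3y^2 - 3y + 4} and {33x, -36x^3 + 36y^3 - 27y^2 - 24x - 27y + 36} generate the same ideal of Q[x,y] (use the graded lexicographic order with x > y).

Equality of ideals is decidable: compute both reduced Gröbner bases (unique for the ordering) and check whether they agree.
Buchberger on the first generating set:
f_1 = 3x, LT = x.
f_2 = -4x^3 + 4y^3 - 3y^2 - 3y + 4, LT = x^3.

S(f_1,f_2): lcm = x^3. S = y^3 - 3/4y^2 - 3/4y + 1.
  leading term y^3: no divisor's leading term divides it; move y^3 to the remainder.
  leading term y^2: no divisor's leading term divides it; move -3/4y^2 to the remainder.
  leading term y: no divisor's leading term divides it; move -3/4y to the remainder.
  leading term 1: no divisor's leading term divides it; move 1 to the remainder.
  remainder y^3 - 3/4y^2 - 3/4y + 1 ≠ 0; add g_3 = y^3 - 3/4y^2 - 3/4y + 1 to the basis.

S(f_1,g_3): leading monomials are coprime, so the S-polynomial reduces to 0 (Buchberger's first criterion).
S(f_2,g_3): leading monomials are coprime, so the S-polynomial reduces to 0 (Buchberger's first criterion).
Every S-polynomial of the final basis reduces to 0, so we have a Gröbner basis.
Inter-reduce: drop elements whose leading term is divisible by another's, tail-reduce, and make monic.
Reduced Gröbner basis: {y^3 - 3/4y^2 - 3/4y + 1, x}.

Buchberger on the second generating set:
h_1 = 33x, LT = x.
h_2 = -36x^3 + 36y^3 - 27y^2 - 24x - 27y + 36, LT = x^3.

S(h_1,h_2): lcm = x^3. S = y^3 - 3/4y^2 - 2/3x - 3/4y + 1.
  leading term y^3: no divisor's leading term divides it; move y^3 to the remainder.
  leading term y^2: no divisor's leading term divides it; move -3/4y^2 to the remainder.
  leading term x: subtract (-2/99)·h_1 from -2/3x - 3/4y + 1 → -3/4y + 1
  leading term y: no divisor's leading term divides it; move -3/4y to the remainder.
  leading term 1: no divisor's leading term divides it; move 1 to the remainder.
  remainder y^3 - 3/4y^2 - 3/4y + 1 ≠ 0; add k_3 = y^3 - 3/4y^2 - 3/4y + 1 to the basis.

S(h_1,k_3): leading monomials are coprime, so the S-polynomial reduces to 0 (Buchberger's first criterion).
S(h_2,k_3): leading monomials are coprime, so the S-polynomial reduces to 0 (Buchberger's first criterion).
Every S-polynomial of the final basis reduces to 0, so we have a Gröbner basis.
Inter-reduce: drop elements whose leading term is divisible by another's, tail-reduce, and make monic.
Reduced Gröbner basis: {y^3 - 3/4y^2 - 3/4y + 1, x}.

These coincide, so the ideals are equal.

Yes, the ideals are equal.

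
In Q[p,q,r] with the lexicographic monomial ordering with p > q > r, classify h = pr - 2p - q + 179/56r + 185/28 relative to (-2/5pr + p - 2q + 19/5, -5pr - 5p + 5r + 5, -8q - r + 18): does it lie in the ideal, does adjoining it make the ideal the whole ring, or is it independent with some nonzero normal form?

First compute the reduced Gröbner basis of I by Buchberger's algorithm.
f_1 = -2/5pr + p - 2q + 19/5, LT = pr.
f_2 = -5pr - 5p + 5r + 5, LT = pr.
f_3 = -8q - r + 18, LT = q.

S(f_1,f_2): lcm = pr. S = -7/2p + 5q + r - 17/2.
  reduce S modulo (f_1, f_2, f_3):
  remainder -7/2p + 3/8r + 11/4 ≠ 0; add k_4 = -7/2p + 3/8r + 11/4 to the basis.

S(f_1,k_4): lcm = pr. S = -5/2p + 5q + 3/28r^2 + 11/14r - 19/2.
  reduce S modulo (f_1, f_2, f_3, k_4):
  remainder 3/28r^2 - 3/28r - 3/14 ≠ 0; add k_5 = 3/28r^2 - 3/28r - 3/14 to the basis.

The other S-polynomials (S(f_1,f_3), S(f_2,f_3), S(f_2,k_4), S(f_3,k_4), S(f_1,k_5), S(f_2,k_5), S(f_3,k_5), S(k_4,k_5)) all reduce to 0 modulo the current basis, so we have a Gröbner basis.
Inter-reduce: drop elements whose leading term is divisible by another's, tail-reduce, and make monic.
Reduced Gröbner basis: {p - 3/28r - 11/14, q + 1/8r - 9/4, r^2 - r - 2}.
Label its elements g_1 = p - 3/28r - 11/14, g_2 = q + 1/8r - 9/4, g_3 = r^2 - r - 2.

Reduce h = pr - 2p - q + 179/56r + 185/28 modulo G:
  leading term pr: subtract (r)·g_1 from pr - 2p - q + 179/56r + 185/28 → -2p - q + 3/28r^2 + 223/56r + 185/28
  leading term p: subtract (-2)·g_1 from -2p - q + 3/28r^2 + 223/56r + 185/28 → -q + 3/28r^2 + 211/56r + 141/28
  leading term q: subtract (-1)·g_2 from -q + 3/28r^2 + 211/56r + 141/28 → 3/28r^2 + 109/28r + 39/14
  leading term r^2: subtract (3/28)·g_3 from 3/28r^2 + 109/28r + 39/14 → 4r + 3
  leading term r: no divisor's leading term divides it; move 4r to the remainder.
  leading term 1: no divisor's leading term divides it; move 3 to the remainder.
  normal form = 4r + 3.
The normal form is nonzero, so h ∉ I. Since h minus its normal form lies in I, I + (h) = I + (n) where n = 4r + 3; decide whether this ideal is the whole ring.
Run Buchberger on G together with n (pairs among the g_i already reduce to 0 since G is a Gröbner basis):
g_1 = p - 3/28r - 11/14, LT = p.
g_2 = q + 1/8r - 9/4, LT = q.
g_3 = r^2 - r - 2, LT = r^2.
n = 4r + 3, LT = r.

S(g_3,n): lcm = r^2. S = -7/4r - 2.
  reduce S modulo (g_1, g_2, g_3, n):
  remainder -11/16 ≠ 0; add m_5 = -11/16 to the basis.

The other S-polynomials (S(g_1,g_2), S(g_1,g_3), S(g_1,n), S(g_2,g_3), S(g_2,n), S(g_1,m_5), S(g_2,m_5), S(g_3,m_5), S(n,m_5)) all reduce to 0 modulo the current basis, so we have a Gröbner basis.
Inter-reduce: drop elements whose leading term is divisible by another's, tail-reduce, and make monic.
Reduced Gröbner basis: {1}.
The reduced Gröbner basis of I + (h) is {1}: the ideal is the whole ring, so the enlarged system has no common solution — adjoining h is inconsistent.

Adjoining pr - 2p - q + 179/56r + 185/28 makes the ideal the whole ring: the system is inconsistent.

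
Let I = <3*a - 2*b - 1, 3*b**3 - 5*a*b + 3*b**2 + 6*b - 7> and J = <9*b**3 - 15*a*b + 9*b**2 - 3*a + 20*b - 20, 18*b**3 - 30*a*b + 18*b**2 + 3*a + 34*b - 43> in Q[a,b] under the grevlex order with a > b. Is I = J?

Yes, the ideals are equal.

Since reduced Gröbner bases are canonical representatives of ideals under a given ordering, it suffices to compute and compare them.
Buchberger on the first generating set:
f_1 = 3*a - 2*b - 1, LT = a.
f_2 = 3*b**3 - 5*a*b + 3*b**2 + 6*b - 7, LT = b**3.

S(f_1,f_2): leading monomials are coprime, so the S-polynomial reduces to 0 (Buchberger's first criterion).
Every S-polynomial of the final basis reduces to 0, so we have a Gröbner basis.
Inter-reduce: drop elements whose leading term is divisible by another's, tail-reduce, and make monic.
Reduced Gröbner basis: {b**3 - 1/9*b**2 + 13/9*b - 7/3, a - 2/3*b - 1/3}.

Buchberger on the second generating set:
h_1 = 9*b**3 - 15*a*b + 9*b**2 - 3*a + 20*b - 20, LT = b**3.
h_2 = 18*b**3 - 30*a*b + 18*b**2 + 3*a + 34*b - 43, LT = b**3.

S(h_1,h_2): lcm = b**3. S = -1/2*a + 1/3*b + 1/6.
  leading term a: no divisor's leading term divides it; move -1/2*a to the remainder.
  leading term b: no divisor's leading term divides it; move 1/3*b to the remainder.
  leading term 1: no divisor's leading term divides it; move 1/6 to the remainder.
  remainder -1/2*a + 1/3*b + 1/6 ≠ 0; add k_3 = -1/2*a + 1/3*b + 1/6 to the basis.

S(h_1,k_3): leading monomials are coprime, so the S-polynomial reduces to 0 (Buchberger's first criterion).
S(h_2,k_3): leading monomials are coprime, so the S-polynomial reduces to 0 (Buchberger's first criterion).
Every S-polynomial of the final basis reduces to 0, so we have a Gröbner basis.
Inter-reduce: drop elements whose leading term is divisible by another's, tail-reduce, and make monic.
Reduced Gröbner basis: {b**3 - 1/9*b**2 + 13/9*b - 7/3, a - 2/3*b - 1/3}.

These coincide, so the ideals are equal.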